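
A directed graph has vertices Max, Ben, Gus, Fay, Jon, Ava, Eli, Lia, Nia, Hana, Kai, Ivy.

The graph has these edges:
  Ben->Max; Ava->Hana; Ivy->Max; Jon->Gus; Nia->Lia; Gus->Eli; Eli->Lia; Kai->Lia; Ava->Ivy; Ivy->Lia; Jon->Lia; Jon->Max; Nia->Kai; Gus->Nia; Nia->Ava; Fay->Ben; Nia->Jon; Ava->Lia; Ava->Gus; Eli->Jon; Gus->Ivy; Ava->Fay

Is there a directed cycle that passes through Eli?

Eli is on a cycle iff Eli can reach itself via ≥1 edge.
Eli → Jon → Gus → Eli — yes.

Yes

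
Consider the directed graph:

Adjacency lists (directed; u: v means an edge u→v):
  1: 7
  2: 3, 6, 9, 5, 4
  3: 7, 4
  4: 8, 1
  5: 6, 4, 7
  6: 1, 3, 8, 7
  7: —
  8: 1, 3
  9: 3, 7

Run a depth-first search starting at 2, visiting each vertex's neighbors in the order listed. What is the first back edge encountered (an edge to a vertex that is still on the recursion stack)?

8->3

DFS from 2 (visiting each vertex's neighbors in the order listed); mark gray on enter, black on exit:
2 gray
  3 gray
    7 gray
    7 black
    4 gray
      8 gray
        1 gray
          1→7: 7 black — skip
        1 black
        8→3: 3 is gray → back edge
First back edge: 8 → 3.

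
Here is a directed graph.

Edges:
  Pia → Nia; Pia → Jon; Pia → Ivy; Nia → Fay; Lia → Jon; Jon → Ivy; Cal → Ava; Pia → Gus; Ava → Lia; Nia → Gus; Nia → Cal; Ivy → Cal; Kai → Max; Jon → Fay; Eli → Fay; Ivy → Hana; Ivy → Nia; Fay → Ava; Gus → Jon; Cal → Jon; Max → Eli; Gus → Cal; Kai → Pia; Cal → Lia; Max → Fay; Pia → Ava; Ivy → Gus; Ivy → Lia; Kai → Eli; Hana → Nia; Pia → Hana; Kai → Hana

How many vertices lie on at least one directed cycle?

9

A vertex is on a directed cycle iff it belongs to a strongly connected component of size ≥ 2 (or has a self-loop).
The vertices on cycles are {Ava, Cal, Fay, Gus, Ivy, Jon, Lia, Nia, Hana} — 9 in total.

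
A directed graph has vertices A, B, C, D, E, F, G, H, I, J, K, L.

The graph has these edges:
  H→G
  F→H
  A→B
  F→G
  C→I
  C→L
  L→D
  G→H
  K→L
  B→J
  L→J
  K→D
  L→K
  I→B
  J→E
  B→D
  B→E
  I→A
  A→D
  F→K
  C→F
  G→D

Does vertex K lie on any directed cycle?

K is on a cycle iff K can reach itself via ≥1 edge.
K → L → K — yes.

Yes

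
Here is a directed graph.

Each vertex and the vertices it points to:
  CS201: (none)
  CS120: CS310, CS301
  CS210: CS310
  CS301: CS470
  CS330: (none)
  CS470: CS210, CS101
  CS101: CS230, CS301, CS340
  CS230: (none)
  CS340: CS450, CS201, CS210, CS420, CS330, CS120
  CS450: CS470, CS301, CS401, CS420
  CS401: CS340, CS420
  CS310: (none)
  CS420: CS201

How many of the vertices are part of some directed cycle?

7

A vertex is on a directed cycle iff it belongs to a strongly connected component of size ≥ 2 (or has a self-loop).
The vertices on cycles are {CS101, CS120, CS301, CS340, CS401, CS450, CS470} — 7 in total.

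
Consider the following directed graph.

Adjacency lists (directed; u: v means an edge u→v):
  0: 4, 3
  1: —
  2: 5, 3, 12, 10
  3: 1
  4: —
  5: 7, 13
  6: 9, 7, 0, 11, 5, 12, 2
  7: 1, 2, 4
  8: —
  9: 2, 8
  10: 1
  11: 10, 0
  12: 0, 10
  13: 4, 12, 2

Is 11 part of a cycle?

No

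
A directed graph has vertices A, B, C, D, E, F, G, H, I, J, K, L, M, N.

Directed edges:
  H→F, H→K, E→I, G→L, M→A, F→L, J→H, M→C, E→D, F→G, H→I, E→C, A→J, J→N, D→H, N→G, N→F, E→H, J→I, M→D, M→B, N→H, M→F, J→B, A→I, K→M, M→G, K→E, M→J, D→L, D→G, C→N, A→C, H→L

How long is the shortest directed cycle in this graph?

3

For each vertex v, BFS finds the shortest path from v back to v.
The shortest such closed walk is K → E → H → K, length 3.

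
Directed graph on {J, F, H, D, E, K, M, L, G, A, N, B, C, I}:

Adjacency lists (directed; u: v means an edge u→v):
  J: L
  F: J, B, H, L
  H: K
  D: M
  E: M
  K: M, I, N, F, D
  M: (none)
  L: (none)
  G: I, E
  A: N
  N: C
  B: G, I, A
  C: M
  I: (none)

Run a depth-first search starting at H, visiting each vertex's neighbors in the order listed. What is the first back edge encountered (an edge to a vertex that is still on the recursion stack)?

DFS from H (visiting each vertex's neighbors in the order listed); mark gray on enter, black on exit:
H gray
  K gray
    M gray
    M black
    I gray
    I black
    N gray
      C gray
        C→M: M black — skip
      C black
    N black
    F gray
      J gray
        L gray
        L black
      J black
      B gray
        G gray
          G→I: I black — skip
          E gray
            E→M: M black — skip
          E black
        G black
        B→I: I black — skip
        A gray
          A→N: N black — skip
        A black
      B black
      F→H: H is gray → back edge
First back edge: F → H.

F->H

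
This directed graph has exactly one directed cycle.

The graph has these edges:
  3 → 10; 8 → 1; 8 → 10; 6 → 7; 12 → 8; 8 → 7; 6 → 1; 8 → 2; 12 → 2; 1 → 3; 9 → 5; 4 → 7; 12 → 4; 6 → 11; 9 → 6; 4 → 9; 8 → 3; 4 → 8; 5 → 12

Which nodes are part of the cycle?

4, 5, 9, 12

DFS with gray/black marking from 9:
9 gray
  5 gray
    12 gray
      2 gray
      2 black
      4 gray
        4→9: 9 is gray → back edge
Back edge closes the cycle 9 → 5 → 12 → 4 → 9; its vertices are {4, 5, 9, 12}.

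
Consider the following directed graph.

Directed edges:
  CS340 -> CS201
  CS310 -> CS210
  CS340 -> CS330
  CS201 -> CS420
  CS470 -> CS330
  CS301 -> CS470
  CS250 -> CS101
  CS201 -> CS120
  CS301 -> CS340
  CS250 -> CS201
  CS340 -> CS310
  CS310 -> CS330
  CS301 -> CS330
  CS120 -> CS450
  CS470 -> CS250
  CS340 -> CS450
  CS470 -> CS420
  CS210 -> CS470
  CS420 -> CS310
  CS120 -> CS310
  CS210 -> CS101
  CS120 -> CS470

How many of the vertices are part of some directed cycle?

A vertex is on a directed cycle iff it belongs to a strongly connected component of size ≥ 2 (or has a self-loop).
The vertices on cycles are {CS120, CS201, CS210, CS250, CS310, CS420, CS470} — 7 in total.

7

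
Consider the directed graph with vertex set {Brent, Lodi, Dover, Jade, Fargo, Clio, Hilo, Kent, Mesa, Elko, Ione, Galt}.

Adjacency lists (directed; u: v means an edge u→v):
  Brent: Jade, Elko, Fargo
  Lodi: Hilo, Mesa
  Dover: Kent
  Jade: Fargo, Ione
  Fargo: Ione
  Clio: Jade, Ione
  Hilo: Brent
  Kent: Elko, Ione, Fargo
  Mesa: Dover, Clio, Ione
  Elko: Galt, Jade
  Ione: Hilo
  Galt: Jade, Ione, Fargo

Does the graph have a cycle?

Yes

DFS with white/gray/black marking, starting from Hilo:
Hilo gray
  Brent gray
    Jade gray
      Fargo gray
        Ione gray
          Ione→Hilo: Hilo is gray → back edge
Back edge found, so a cycle exists: Hilo → Brent → Jade → Fargo → Ione → Hilo.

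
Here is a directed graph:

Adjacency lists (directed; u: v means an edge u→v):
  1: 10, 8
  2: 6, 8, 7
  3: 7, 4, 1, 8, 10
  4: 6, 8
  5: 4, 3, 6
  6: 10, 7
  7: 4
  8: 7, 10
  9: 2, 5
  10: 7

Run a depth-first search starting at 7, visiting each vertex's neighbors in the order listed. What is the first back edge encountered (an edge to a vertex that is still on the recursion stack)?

10→7

DFS from 7 (visiting each vertex's neighbors in the order listed); mark gray on enter, black on exit:
7 gray
  4 gray
    6 gray
      10 gray
        10→7: 7 is gray → back edge
First back edge: 10 → 7.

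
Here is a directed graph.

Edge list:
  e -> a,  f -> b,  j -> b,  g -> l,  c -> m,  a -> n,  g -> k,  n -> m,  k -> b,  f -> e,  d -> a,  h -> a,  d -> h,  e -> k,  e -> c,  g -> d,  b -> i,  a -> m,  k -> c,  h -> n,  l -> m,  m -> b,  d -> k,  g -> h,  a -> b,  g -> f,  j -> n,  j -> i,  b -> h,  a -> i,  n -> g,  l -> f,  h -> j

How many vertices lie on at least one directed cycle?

A vertex is on a directed cycle iff it belongs to a strongly connected component of size ≥ 2 (or has a self-loop).
The vertices on cycles are {a, b, c, d, e, f, g, h, j, k, l, m, n} — 13 in total.

13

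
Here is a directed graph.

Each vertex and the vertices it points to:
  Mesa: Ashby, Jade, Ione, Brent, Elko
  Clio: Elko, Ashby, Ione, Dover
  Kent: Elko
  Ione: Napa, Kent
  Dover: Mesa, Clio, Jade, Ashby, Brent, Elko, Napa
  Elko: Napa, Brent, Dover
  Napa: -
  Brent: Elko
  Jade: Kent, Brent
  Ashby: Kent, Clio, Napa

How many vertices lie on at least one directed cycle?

9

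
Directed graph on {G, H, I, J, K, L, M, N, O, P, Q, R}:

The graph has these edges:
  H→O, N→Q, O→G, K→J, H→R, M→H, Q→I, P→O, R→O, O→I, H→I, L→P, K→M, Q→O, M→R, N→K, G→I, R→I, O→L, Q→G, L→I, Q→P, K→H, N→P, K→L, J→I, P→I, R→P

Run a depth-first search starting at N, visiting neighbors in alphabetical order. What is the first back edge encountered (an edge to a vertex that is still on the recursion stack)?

P→O

DFS from N (visiting neighbors in alphabetical order); mark gray on enter, black on exit:
N gray
  K gray
    H gray
      I gray
      I black
      O gray
        G gray
          G→I: I black — skip
        G black
        O→I: I black — skip
        L gray
          L→I: I black — skip
          P gray
            P→I: I black — skip
            P→O: O is gray → back edge
First back edge: P → O.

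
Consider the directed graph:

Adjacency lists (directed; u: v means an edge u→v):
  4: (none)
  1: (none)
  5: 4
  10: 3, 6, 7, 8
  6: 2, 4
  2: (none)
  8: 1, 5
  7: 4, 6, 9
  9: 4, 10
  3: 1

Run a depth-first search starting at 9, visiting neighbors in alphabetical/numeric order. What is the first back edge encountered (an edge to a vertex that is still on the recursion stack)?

7→9

DFS from 9 (visiting neighbors in alphabetical/numeric order); mark gray on enter, black on exit:
9 gray
  4 gray
  4 black
  10 gray
    3 gray
      1 gray
      1 black
    3 black
    6 gray
      2 gray
      2 black
      6→4: 4 black — skip
    6 black
    7 gray
      7→4: 4 black — skip
      7→6: 6 black — skip
      7→9: 9 is gray → back edge
First back edge: 7 → 9.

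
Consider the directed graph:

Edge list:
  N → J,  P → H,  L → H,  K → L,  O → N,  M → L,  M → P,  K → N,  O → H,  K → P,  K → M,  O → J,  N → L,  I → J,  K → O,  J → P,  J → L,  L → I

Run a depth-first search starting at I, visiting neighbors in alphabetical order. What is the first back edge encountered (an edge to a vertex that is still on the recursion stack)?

L→I

DFS from I (visiting neighbors in alphabetical order); mark gray on enter, black on exit:
I gray
  J gray
    L gray
      H gray
      H black
      L→I: I is gray → back edge
First back edge: L → I.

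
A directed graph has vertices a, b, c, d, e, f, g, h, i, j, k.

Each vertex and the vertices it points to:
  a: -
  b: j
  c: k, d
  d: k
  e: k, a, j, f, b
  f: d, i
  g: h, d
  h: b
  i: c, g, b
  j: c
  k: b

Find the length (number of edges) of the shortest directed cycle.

For each vertex v, BFS finds the shortest path from v back to v.
The shortest such closed walk is c → k → b → j → c, length 4.

4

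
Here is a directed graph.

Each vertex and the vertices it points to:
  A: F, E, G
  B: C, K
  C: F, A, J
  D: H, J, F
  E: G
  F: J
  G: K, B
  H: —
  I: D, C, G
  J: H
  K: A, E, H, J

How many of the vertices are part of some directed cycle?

6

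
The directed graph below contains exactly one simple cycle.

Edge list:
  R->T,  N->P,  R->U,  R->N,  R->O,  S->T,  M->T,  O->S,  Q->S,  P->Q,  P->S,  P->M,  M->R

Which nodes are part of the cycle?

M, N, P, R

DFS with gray/black marking from M:
M gray
  R gray
    O gray
      S gray
        T gray
        T black
      S black
    O black
    R→T: T black — skip
    U gray
    U black
    N gray
      P gray
        P→M: M is gray → back edge
Back edge closes the cycle M → R → N → P → M; its vertices are {M, N, P, R}.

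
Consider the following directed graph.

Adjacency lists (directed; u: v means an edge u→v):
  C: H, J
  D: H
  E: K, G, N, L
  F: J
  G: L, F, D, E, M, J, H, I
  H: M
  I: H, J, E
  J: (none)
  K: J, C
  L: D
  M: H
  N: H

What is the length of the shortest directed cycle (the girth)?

For each vertex v, BFS finds the shortest path from v back to v.
The shortest such closed walk is E → G → E, length 2.

2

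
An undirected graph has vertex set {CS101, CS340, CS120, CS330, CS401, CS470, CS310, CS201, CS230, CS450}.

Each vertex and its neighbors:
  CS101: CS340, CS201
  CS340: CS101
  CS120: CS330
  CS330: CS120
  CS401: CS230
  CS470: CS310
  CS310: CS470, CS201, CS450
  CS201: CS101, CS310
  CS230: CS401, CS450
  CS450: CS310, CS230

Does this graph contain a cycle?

DFS, tracking each vertex's parent; an edge to a visited non-parent vertex closes a cycle.
Start from CS310:
visit CS310 (parent –)
  visit CS470 (parent CS310)
    CS470–CS310: parent, skip
  visit CS201 (parent CS310)
    visit CS101 (parent CS201)
      visit CS340 (parent CS101)
        CS340–CS101: parent, skip
      CS101–CS201: parent, skip
    CS201–CS310: parent, skip
  visit CS450 (parent CS310)
    CS450–CS310: parent, skip
    visit CS230 (parent CS450)
      visit CS401 (parent CS230)
        CS401–CS230: parent, skip
      CS230–CS450: parent, skip
visit CS120 (parent –)
  visit CS330 (parent CS120)
    CS330–CS120: parent, skip
No non-parent visited neighbor found — the graph is a forest.

No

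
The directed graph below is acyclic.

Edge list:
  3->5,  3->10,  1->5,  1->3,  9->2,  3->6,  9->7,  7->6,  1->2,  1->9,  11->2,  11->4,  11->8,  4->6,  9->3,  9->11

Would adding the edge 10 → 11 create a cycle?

Adding 10→11 creates a cycle iff 11 can already reach 10.
Explore from 11: no path reaches 10. The graph stays acyclic.

No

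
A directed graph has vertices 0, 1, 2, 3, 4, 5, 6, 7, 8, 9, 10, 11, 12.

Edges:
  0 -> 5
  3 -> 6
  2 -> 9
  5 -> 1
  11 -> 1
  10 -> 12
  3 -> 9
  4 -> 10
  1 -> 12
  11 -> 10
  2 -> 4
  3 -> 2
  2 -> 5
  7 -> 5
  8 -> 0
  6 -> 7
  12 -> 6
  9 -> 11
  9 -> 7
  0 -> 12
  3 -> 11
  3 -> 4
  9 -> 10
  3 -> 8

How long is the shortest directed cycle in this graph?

5

For each vertex v, BFS finds the shortest path from v back to v.
The shortest such closed walk is 6 → 7 → 5 → 1 → 12 → 6, length 5.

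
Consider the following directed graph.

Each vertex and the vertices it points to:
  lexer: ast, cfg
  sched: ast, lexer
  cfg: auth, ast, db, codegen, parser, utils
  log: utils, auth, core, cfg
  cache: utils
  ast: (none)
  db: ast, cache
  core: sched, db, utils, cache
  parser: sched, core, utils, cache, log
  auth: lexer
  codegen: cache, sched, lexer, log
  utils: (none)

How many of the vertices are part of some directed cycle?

8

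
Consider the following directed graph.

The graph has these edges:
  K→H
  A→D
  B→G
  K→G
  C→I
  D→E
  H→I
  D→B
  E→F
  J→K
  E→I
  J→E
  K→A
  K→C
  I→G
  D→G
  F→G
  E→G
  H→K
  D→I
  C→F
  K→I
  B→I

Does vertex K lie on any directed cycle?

K is on a cycle iff K can reach itself via ≥1 edge.
K → H → K — yes.

Yes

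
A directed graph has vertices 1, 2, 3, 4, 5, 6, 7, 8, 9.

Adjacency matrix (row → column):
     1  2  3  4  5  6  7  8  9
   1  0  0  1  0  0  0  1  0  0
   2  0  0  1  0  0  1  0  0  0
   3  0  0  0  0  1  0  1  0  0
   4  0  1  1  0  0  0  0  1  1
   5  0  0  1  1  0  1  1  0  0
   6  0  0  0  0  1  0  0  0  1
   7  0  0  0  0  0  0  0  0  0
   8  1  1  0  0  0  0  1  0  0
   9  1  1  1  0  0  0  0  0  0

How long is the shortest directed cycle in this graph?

2

For each vertex v, BFS finds the shortest path from v back to v.
The shortest such closed walk is 6 → 5 → 6, length 2.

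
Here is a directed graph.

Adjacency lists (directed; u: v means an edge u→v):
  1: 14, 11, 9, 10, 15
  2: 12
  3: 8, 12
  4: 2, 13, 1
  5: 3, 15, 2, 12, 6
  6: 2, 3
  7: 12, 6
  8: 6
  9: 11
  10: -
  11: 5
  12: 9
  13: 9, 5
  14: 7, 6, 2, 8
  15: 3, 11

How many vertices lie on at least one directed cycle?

9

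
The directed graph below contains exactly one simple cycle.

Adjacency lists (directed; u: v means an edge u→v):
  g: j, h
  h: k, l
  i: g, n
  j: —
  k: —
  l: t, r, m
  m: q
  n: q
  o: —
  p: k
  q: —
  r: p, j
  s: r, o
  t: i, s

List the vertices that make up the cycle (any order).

DFS with gray/black marking from t:
t gray
  i gray
    g gray
      j gray
      j black
      h gray
        k gray
        k black
        l gray
          l→t: t is gray → back edge
Back edge closes the cycle t → i → g → h → l → t; its vertices are {g, h, i, l, t}.

g, h, i, l, t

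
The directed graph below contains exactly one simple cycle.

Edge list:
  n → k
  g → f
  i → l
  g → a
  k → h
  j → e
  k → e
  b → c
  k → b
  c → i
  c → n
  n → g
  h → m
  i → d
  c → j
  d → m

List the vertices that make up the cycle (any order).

b, c, k, n

DFS with gray/black marking from c:
c gray
  j gray
    e gray
    e black
  j black
  n gray
    k gray
      h gray
        m gray
        m black
      h black
      b gray
        b→c: c is gray → back edge
Back edge closes the cycle c → n → k → b → c; its vertices are {b, c, k, n}.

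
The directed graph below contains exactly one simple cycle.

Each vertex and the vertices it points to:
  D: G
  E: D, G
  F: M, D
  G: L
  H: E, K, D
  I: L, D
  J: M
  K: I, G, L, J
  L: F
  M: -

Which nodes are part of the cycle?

DFS with gray/black marking from D:
D gray
  G gray
    L gray
      F gray
        M gray
        M black
        F→D: D is gray → back edge
Back edge closes the cycle D → G → L → F → D; its vertices are {D, F, G, L}.

D, F, G, L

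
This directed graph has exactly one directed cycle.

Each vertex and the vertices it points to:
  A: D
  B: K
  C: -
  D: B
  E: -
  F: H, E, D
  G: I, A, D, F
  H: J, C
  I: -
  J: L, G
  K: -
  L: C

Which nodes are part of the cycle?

F, G, H, J

DFS with gray/black marking from J:
J gray
  L gray
    C gray
    C black
  L black
  G gray
    I gray
    I black
    A gray
      D gray
        B gray
          K gray
          K black
        B black
      D black
    A black
    G→D: D black — skip
    F gray
      H gray
        H→J: J is gray → back edge
Back edge closes the cycle J → G → F → H → J; its vertices are {F, G, H, J}.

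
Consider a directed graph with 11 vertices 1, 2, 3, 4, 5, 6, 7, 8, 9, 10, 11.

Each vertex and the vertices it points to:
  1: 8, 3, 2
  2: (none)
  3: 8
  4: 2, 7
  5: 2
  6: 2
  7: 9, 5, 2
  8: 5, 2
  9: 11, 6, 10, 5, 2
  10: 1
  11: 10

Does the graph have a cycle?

DFS with white/gray/black marking, starting from 10:
10 gray
  1 gray
    8 gray
      5 gray
        2 gray
        2 black
      5 black
      8→2: 2 black — skip
    8 black
    3 gray
      3→8: 8 black — skip
    3 black
    1→2: 2 black — skip
  1 black
10 black
4 gray
  4→2: 2 black — skip
  7 gray
    9 gray
      11 gray
        11→10: 10 black — skip
      11 black
      6 gray
        6→2: 2 black — skip
      6 black
      9→10: 10 black — skip
      9→5: 5 black — skip
      9→2: 2 black — skip
    9 black
    7→5: 5 black — skip
    7→2: 2 black — skip
  7 black
4 black
Every edge goes to a white or black vertex — no back edge, so the graph is acyclic.

No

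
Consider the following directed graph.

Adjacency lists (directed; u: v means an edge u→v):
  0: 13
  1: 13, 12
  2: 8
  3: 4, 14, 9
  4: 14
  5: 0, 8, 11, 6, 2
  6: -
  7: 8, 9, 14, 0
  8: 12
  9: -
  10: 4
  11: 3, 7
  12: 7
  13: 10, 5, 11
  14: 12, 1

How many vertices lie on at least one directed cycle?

13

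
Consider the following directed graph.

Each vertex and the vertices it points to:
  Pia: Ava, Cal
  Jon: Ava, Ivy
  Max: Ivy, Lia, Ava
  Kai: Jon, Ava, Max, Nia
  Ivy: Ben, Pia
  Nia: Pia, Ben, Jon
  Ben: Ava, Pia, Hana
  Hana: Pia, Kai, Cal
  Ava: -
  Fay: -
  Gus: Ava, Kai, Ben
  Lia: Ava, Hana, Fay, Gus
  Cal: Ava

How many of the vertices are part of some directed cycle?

9

A vertex is on a directed cycle iff it belongs to a strongly connected component of size ≥ 2 (or has a self-loop).
The vertices on cycles are {Ben, Gus, Ivy, Jon, Kai, Lia, Max, Nia, Hana} — 9 in total.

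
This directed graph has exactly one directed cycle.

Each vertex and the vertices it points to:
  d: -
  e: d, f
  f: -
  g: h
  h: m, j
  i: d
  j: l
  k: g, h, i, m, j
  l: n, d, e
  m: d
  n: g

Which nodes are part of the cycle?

g, h, j, l, n

DFS with gray/black marking from h:
h gray
  m gray
    d gray
    d black
  m black
  j gray
    l gray
      n gray
        g gray
          g→h: h is gray → back edge
Back edge closes the cycle h → j → l → n → g → h; its vertices are {g, h, j, l, n}.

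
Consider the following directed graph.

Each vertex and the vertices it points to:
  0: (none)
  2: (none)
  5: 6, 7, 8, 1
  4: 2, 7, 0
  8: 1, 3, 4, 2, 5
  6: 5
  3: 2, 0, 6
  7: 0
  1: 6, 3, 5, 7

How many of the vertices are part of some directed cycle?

5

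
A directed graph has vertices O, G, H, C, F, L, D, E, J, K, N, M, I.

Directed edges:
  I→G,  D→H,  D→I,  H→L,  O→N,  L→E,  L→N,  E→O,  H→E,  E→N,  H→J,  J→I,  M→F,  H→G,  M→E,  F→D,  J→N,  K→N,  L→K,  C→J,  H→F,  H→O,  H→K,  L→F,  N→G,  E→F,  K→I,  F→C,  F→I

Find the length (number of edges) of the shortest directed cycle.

3

For each vertex v, BFS finds the shortest path from v back to v.
The shortest such closed walk is F → D → H → F, length 3.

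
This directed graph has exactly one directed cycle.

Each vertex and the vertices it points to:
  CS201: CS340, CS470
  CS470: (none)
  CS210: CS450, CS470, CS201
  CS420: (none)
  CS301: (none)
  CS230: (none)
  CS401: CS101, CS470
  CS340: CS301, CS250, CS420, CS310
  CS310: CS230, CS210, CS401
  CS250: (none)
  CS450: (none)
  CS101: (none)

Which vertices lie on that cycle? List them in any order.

DFS with gray/black marking from CS201:
CS201 gray
  CS340 gray
    CS301 gray
    CS301 black
    CS250 gray
    CS250 black
    CS420 gray
    CS420 black
    CS310 gray
      CS230 gray
      CS230 black
      CS210 gray
        CS450 gray
        CS450 black
        CS470 gray
        CS470 black
        CS210→CS201: CS201 is gray → back edge
Back edge closes the cycle CS201 → CS340 → CS310 → CS210 → CS201; its vertices are {CS201, CS210, CS310, CS340}.

CS201, CS210, CS310, CS340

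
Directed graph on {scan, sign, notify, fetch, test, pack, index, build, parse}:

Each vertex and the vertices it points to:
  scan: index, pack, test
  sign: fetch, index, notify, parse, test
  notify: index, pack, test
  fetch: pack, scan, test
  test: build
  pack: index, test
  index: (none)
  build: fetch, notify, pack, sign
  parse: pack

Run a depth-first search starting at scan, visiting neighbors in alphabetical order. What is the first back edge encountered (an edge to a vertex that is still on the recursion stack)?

DFS from scan (visiting neighbors in alphabetical order); mark gray on enter, black on exit:
scan gray
  index gray
  index black
  pack gray
    pack→index: index black — skip
    test gray
      build gray
        fetch gray
          fetch→pack: pack is gray → back edge
First back edge: fetch → pack.

fetch→pack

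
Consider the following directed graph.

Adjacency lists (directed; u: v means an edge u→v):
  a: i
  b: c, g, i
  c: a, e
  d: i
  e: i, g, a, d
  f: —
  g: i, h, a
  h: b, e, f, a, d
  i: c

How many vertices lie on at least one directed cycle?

8

A vertex is on a directed cycle iff it belongs to a strongly connected component of size ≥ 2 (or has a self-loop).
The vertices on cycles are {a, b, c, d, e, g, h, i} — 8 in total.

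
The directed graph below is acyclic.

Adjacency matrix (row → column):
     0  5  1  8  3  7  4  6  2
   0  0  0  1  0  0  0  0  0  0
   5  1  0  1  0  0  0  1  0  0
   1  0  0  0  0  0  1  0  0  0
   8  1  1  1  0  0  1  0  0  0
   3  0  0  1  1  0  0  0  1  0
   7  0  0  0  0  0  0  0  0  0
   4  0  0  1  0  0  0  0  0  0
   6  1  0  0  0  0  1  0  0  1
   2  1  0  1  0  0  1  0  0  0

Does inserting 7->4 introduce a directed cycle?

Adding 7→4 creates a cycle iff 4 can already reach 7.
Path from 4: 4 → 1 → 7.
So 4 → … → 7 → 4 is a cycle.

Yes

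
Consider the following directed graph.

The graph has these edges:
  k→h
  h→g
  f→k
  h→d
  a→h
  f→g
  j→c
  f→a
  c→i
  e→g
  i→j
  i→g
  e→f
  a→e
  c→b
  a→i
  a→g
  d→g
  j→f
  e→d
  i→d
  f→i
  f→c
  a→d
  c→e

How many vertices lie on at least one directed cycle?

A vertex is on a directed cycle iff it belongs to a strongly connected component of size ≥ 2 (or has a self-loop).
The vertices on cycles are {a, c, e, f, i, j} — 6 in total.

6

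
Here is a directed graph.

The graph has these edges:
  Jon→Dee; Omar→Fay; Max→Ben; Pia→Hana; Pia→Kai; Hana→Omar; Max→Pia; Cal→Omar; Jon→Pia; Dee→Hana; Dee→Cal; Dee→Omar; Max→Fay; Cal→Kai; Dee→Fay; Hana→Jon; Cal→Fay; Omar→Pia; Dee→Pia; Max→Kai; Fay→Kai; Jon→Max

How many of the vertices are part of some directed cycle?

A vertex is on a directed cycle iff it belongs to a strongly connected component of size ≥ 2 (or has a self-loop).
The vertices on cycles are {Cal, Dee, Jon, Max, Pia, Hana, Omar} — 7 in total.

7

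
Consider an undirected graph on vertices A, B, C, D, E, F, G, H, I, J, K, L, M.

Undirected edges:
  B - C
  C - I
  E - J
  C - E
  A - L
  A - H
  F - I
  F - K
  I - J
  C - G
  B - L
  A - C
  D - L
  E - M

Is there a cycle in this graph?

DFS, tracking each vertex's parent; an edge to a visited non-parent vertex closes a cycle.
Start from G:
visit G (parent –)
  visit C (parent G)
    visit B (parent C)
      B–C: parent, skip
      visit L (parent B)
        visit A (parent L)
          visit H (parent A)
            H–A: parent, skip
          A–L: parent, skip
          A–C: C visited and ≠ parent → cycle
Cycle: C – B – L – A – C.

Yes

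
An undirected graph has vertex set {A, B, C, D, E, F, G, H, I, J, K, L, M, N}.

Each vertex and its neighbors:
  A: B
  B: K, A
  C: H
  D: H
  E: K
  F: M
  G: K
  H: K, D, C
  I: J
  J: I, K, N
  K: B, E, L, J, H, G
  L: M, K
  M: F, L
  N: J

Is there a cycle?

DFS, tracking each vertex's parent; an edge to a visited non-parent vertex closes a cycle.
Start from M:
visit M (parent –)
  visit F (parent M)
    F–M: parent, skip
  visit L (parent M)
    L–M: parent, skip
    visit K (parent L)
      visit B (parent K)
        B–K: parent, skip
        visit A (parent B)
          A–B: parent, skip
      visit E (parent K)
        E–K: parent, skip
      K–L: parent, skip
      visit J (parent K)
        visit I (parent J)
          I–J: parent, skip
        J–K: parent, skip
        visit N (parent J)
          N–J: parent, skip
      visit H (parent K)
        H–K: parent, skip
        visit D (parent H)
          D–H: parent, skip
        visit C (parent H)
          C–H: parent, skip
      visit G (parent K)
        G–K: parent, skip
No non-parent visited neighbor found — the graph is a forest.

No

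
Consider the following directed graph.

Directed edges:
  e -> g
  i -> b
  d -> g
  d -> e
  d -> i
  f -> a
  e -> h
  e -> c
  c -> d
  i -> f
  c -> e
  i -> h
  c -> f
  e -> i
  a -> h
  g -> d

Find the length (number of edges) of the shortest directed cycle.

2

For each vertex v, BFS finds the shortest path from v back to v.
The shortest such closed walk is c → e → c, length 2.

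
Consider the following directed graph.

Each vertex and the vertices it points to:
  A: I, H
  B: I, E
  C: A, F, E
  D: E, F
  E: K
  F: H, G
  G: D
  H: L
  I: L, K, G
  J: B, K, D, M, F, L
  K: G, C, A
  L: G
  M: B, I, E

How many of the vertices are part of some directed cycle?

10

A vertex is on a directed cycle iff it belongs to a strongly connected component of size ≥ 2 (or has a self-loop).
The vertices on cycles are {A, C, D, E, F, G, H, I, K, L} — 10 in total.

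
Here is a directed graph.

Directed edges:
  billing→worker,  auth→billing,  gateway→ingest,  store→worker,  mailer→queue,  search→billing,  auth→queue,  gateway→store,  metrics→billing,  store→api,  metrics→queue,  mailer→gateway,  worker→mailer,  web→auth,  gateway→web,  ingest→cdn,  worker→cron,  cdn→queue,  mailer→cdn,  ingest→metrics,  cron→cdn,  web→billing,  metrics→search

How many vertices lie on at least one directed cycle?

A vertex is on a directed cycle iff it belongs to a strongly connected component of size ≥ 2 (or has a self-loop).
The vertices on cycles are {web, auth, store, ingest, mailer, search, worker, billing, gateway, metrics} — 10 in total.

10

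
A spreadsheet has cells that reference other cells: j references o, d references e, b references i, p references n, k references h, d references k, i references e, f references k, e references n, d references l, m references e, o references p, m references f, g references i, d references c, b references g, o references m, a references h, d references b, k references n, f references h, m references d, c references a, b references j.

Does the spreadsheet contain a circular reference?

Yes

DFS with white/gray/black marking, starting from j:
j gray
  o gray
    p gray
      n gray
      n black
    p black
    m gray
      e gray
        e→n: n black — skip
      e black
      d gray
        l gray
        l black
        d→e: e black — skip
        c gray
          a gray
            h gray
            h black
          a black
        c black
        b gray
          i gray
            i→e: e black — skip
          i black
          b→j: j is gray → back edge
Back edge found, so a cycle exists: j → o → m → d → b → j.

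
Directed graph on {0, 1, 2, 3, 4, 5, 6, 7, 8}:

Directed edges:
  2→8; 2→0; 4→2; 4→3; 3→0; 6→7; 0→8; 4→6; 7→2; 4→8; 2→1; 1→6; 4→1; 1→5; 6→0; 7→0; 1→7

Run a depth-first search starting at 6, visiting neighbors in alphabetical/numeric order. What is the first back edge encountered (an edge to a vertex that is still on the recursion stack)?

DFS from 6 (visiting neighbors in alphabetical/numeric order); mark gray on enter, black on exit:
6 gray
  0 gray
    8 gray
    8 black
  0 black
  7 gray
    7→0: 0 black — skip
    2 gray
      2→0: 0 black — skip
      1 gray
        5 gray
        5 black
        1→6: 6 is gray → back edge
First back edge: 1 → 6.

1->6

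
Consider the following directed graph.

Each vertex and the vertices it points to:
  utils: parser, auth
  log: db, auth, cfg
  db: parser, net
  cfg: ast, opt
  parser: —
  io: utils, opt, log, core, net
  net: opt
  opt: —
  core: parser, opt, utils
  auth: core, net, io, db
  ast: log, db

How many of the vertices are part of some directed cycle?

7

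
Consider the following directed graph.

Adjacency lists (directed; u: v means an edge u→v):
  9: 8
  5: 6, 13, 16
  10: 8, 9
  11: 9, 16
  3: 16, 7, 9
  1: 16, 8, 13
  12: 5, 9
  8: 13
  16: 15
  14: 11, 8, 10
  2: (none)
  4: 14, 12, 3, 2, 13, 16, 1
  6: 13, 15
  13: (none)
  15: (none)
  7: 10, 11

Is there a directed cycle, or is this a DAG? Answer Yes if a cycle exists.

No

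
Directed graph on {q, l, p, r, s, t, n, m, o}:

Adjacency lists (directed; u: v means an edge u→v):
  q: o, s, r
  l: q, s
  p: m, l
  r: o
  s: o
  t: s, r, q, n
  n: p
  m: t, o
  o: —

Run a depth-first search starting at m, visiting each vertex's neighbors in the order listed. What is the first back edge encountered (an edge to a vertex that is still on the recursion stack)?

DFS from m (visiting each vertex's neighbors in the order listed); mark gray on enter, black on exit:
m gray
  t gray
    s gray
      o gray
      o black
    s black
    r gray
      r→o: o black — skip
    r black
    q gray
      q→o: o black — skip
      q→s: s black — skip
      q→r: r black — skip
    q black
    n gray
      p gray
        p→m: m is gray → back edge
First back edge: p → m.

p→m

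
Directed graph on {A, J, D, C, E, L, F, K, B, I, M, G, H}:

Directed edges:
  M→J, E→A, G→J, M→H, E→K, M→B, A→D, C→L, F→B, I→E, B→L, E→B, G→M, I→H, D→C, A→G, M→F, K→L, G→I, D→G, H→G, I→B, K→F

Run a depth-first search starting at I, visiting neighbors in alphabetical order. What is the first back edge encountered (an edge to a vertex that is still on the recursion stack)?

G->I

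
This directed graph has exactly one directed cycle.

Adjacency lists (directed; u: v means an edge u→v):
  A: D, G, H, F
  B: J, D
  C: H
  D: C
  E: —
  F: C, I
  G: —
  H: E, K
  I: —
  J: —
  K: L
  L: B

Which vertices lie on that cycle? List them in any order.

DFS with gray/black marking from H:
H gray
  E gray
  E black
  K gray
    L gray
      B gray
        J gray
        J black
        D gray
          C gray
            C→H: H is gray → back edge
Back edge closes the cycle H → K → L → B → D → C → H; its vertices are {B, C, D, H, K, L}.

B, C, D, H, K, L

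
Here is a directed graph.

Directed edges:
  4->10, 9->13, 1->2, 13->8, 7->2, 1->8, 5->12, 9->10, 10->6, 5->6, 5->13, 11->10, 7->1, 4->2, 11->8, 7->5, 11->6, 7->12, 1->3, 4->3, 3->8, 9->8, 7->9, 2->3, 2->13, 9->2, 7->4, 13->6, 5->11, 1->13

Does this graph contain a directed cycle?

No

DFS with white/gray/black marking, starting from 3:
3 gray
  8 gray
  8 black
3 black
1 gray
  13 gray
    6 gray
    6 black
    13→8: 8 black — skip
  13 black
  1→8: 8 black — skip
  1→3: 3 black — skip
  2 gray
    2→13: 13 black — skip
    2→3: 3 black — skip
  2 black
1 black
4 gray
  4→3: 3 black — skip
  10 gray
    10→6: 6 black — skip
  10 black
  4→2: 2 black — skip
4 black
5 gray
  5→13: 13 black — skip
  11 gray
    11→6: 6 black — skip
    11→10: 10 black — skip
    11→8: 8 black — skip
  11 black
  5→6: 6 black — skip
  12 gray
  12 black
5 black
7 gray
  7→4: 4 black — skip
  7→1: 1 black — skip
  7→12: 12 black — skip
  7→2: 2 black — skip
  7→5: 5 black — skip
  9 gray
    9→13: 13 black — skip
    9→8: 8 black — skip
    9→10: 10 black — skip
    9→2: 2 black — skip
  9 black
7 black
Every edge goes to a white or black vertex — no back edge, so the graph is acyclic.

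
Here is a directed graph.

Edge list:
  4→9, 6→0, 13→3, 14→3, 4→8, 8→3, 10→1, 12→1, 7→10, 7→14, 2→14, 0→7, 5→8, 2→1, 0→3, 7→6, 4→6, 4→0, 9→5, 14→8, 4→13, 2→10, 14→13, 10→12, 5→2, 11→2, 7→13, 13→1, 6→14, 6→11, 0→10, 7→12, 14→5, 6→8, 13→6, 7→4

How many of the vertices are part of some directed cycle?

10

A vertex is on a directed cycle iff it belongs to a strongly connected component of size ≥ 2 (or has a self-loop).
The vertices on cycles are {0, 2, 4, 5, 6, 7, 9, 11, 13, 14} — 10 in total.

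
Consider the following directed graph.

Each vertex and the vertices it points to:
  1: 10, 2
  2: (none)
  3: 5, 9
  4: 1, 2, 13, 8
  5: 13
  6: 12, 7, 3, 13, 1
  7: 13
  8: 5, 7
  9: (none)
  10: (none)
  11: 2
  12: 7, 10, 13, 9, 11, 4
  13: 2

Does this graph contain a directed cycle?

No

DFS with white/gray/black marking, starting from 1:
1 gray
  10 gray
  10 black
  2 gray
  2 black
1 black
3 gray
  5 gray
    13 gray
      13→2: 2 black — skip
    13 black
  5 black
  9 gray
  9 black
3 black
4 gray
  4→1: 1 black — skip
  4→2: 2 black — skip
  4→13: 13 black — skip
  8 gray
    8→5: 5 black — skip
    7 gray
      7→13: 13 black — skip
    7 black
  8 black
4 black
6 gray
  12 gray
    12→7: 7 black — skip
    12→10: 10 black — skip
    12→13: 13 black — skip
    12→9: 9 black — skip
    11 gray
      11→2: 2 black — skip
    11 black
    12→4: 4 black — skip
  12 black
  6→7: 7 black — skip
  6→3: 3 black — skip
  6→13: 13 black — skip
  6→1: 1 black — skip
6 black
Every edge goes to a white or black vertex — no back edge, so the graph is acyclic.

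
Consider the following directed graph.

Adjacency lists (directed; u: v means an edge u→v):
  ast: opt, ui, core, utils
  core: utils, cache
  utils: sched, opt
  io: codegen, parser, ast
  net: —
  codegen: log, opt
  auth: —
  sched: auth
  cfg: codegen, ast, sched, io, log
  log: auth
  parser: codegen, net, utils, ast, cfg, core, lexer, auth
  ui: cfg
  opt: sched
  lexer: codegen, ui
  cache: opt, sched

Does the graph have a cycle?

Yes

DFS with white/gray/black marking, starting from cfg:
cfg gray
  codegen gray
    log gray
      auth gray
      auth black
    log black
    opt gray
      sched gray
        sched→auth: auth black — skip
      sched black
    opt black
  codegen black
  ast gray
    ast→opt: opt black — skip
    ui gray
      ui→cfg: cfg is gray → back edge
Back edge found, so a cycle exists: cfg → ast → ui → cfg.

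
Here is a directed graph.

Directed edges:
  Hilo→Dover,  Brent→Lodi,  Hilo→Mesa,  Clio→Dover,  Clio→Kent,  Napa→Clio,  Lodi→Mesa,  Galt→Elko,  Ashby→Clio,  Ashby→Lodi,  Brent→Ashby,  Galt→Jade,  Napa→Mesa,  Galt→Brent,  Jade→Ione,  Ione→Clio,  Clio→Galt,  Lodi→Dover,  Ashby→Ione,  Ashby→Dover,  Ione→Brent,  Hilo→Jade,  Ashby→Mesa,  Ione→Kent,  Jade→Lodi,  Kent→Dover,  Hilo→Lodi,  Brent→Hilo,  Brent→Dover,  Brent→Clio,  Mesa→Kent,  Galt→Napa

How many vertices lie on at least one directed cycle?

A vertex is on a directed cycle iff it belongs to a strongly connected component of size ≥ 2 (or has a self-loop).
The vertices on cycles are {Clio, Galt, Hilo, Ione, Jade, Napa, Ashby, Brent} — 8 in total.

8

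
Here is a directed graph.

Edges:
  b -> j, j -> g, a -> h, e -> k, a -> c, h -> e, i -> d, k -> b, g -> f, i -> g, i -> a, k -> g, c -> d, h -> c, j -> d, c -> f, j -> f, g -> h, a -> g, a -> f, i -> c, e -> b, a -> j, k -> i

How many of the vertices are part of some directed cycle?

A vertex is on a directed cycle iff it belongs to a strongly connected component of size ≥ 2 (or has a self-loop).
The vertices on cycles are {a, b, e, g, h, i, j, k} — 8 in total.

8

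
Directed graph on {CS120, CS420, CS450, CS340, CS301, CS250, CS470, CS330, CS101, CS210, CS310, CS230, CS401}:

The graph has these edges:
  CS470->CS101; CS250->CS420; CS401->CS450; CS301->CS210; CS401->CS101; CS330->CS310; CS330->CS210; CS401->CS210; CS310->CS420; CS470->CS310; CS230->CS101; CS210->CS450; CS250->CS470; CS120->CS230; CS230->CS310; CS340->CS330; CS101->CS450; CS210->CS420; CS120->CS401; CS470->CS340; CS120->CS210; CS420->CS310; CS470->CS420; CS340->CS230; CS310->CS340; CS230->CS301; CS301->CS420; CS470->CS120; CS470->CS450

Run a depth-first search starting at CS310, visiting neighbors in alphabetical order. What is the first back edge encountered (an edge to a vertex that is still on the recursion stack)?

DFS from CS310 (visiting neighbors in alphabetical order); mark gray on enter, black on exit:
CS310 gray
  CS340 gray
    CS230 gray
      CS101 gray
        CS450 gray
        CS450 black
      CS101 black
      CS301 gray
        CS210 gray
          CS420 gray
            CS420→CS310: CS310 is gray → back edge
First back edge: CS420 → CS310.

CS420→CS310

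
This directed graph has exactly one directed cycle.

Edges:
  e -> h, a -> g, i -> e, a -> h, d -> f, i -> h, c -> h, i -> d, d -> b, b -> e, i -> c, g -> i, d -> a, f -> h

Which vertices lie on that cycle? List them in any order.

a, d, g, i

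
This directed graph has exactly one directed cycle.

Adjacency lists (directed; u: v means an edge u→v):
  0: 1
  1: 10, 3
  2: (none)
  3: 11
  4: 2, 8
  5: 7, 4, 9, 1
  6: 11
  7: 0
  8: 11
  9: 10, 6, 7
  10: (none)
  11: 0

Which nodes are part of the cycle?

0, 1, 3, 11

DFS with gray/black marking from 1:
1 gray
  10 gray
  10 black
  3 gray
    11 gray
      0 gray
        0→1: 1 is gray → back edge
Back edge closes the cycle 1 → 3 → 11 → 0 → 1; its vertices are {0, 1, 3, 11}.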